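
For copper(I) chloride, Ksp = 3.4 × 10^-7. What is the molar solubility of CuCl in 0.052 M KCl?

6.5 x 10^-6 M

CuCl(s) ⇌ Cu^+ + Cl^-
Ksp = [Cu^+][Cl^-]
If s mol/L dissolves here, [Cu^+] = s, [Cl^-] = 0.052 + s ≈ 0.052 (common-ion effect: Cl^- is already 0.052 M).
Ksp ≈ s × 0.052
s = 6.5 × 10^-6 M
Check: s = 6.5 x 10^-6 ≪ 0.052, so the approximation is valid.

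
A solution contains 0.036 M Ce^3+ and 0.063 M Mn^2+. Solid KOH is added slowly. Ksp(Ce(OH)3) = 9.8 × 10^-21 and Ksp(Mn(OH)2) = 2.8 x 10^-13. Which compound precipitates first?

Ce(OH)3

Each salt begins to precipitate when Q = Ksp, i.e. when [OH^-] reaches its threshold.
For Ce(OH)3: 9.8 × 10^-21 = 0.036 × [OH^-]^3  ⇒  [OH^-] = 6.5 × 10^-7 M.
For Mn(OH)2: 2.8 x 10^-13 = 0.063 × [OH^-]^2  ⇒  [OH^-] = 2.1 × 10^-6 M.
The salt with the lower threshold [OH^-] precipitates first: Ce(OH)3.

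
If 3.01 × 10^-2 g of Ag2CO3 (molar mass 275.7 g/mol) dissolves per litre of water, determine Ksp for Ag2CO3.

Ksp ≈ 5.21 x 10^-12

Molar solubility s = (3.01 × 10^-2 g/L) / (275.7 g/mol) = 1.092 × 10^-4 M.
Ag2CO3(s) ⇌ 2 Ag^+ + CO3^2-
Let s = molar solubility. Then [Ag^+] = 2s and [CO3^2-] = s.
Ksp = [Ag^+]^2[CO3^2-]
Ksp = (2s)^2s = 4s^3
With s = 1.092 x 10^-4: Ksp = 5.21 x 10^-12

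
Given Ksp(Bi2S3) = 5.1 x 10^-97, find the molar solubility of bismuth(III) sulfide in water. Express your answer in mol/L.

Bi2S3(s) ⇌ 2 Bi^3+(aq) + 3 S^2-(aq)
Ksp = [Bi^3+]^2[S^2-]^3
If s mol/L of Bi2S3 dissolves, [Bi^3+] = 2s and [S^2-] = 3s.
Ksp = (2s)^2(3s)^3 = 108s^5
s = (5.1 x 10^-97 / 108)^(1/5) = 2.2 x 10^-20 M

2.2 x 10^-20 M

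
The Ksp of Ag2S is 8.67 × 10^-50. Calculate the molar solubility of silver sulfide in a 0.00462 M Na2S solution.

Ag2S(s) ⇌ 2 Ag^+(aq) + S^2-(aq)
Ksp = [Ag^+]^2[S^2-]
If s mol/L dissolves here, [Ag^+] = 2s, [S^2-] = 0.00462 + s ≈ 0.00462 (since S^2- from Na2S dominates).
Ksp ≈ (2s)^2 × 0.00462
s = 2.17 × 10^-24 M
Check: s = 2.2 × 10^-24 ≪ 0.00462, so the approximation is valid.

s = 2.17e-24 M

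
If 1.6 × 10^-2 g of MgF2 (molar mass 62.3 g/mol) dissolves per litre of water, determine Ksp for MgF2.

Molar solubility s = (1.6 × 10^-2 g/L) / (62.3 g/mol) = 2.57 × 10^-4 M.
MgF2(s) <=> Mg^2+ + 2 F^-
For each mole of MgF2 that dissolves: [Mg^2+] = s, [F^-] = 2s.
Ksp = [Mg^2+][F^-]^2
Substituting: Ksp = s(2s)^2 = 4s^3
Ksp = 4 × (2.57 x 10^-4)^3 = 6.8 × 10^-11

Ksp = 6.8 x 10^-11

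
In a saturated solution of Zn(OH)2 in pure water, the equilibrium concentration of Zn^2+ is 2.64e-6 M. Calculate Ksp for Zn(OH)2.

Ksp ≈ 7.36e-17

Zn(OH)2(s) <=> Zn^2+ + 2 OH^-
Stoichiometry gives [OH^-] = (2/1)[Zn^2+] = 5.280 x 10^-6 M.
Ksp = [Zn^2+][OH^-]^2
Ksp = 2.64 × 10^-6 × (5.280 x 10^-6)^2 = 7.36 × 10^-17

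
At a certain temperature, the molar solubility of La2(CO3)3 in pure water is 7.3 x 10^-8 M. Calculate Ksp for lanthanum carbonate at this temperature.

Ksp = 2.2e-34

La2(CO3)3(s) ⇌ 2 La^3+(aq) + 3 CO3^2-(aq)
Let s = molar solubility. Then [La^3+] = 2s and [CO3^2-] = 3s.
Ksp = [La^3+]^2[CO3^2-]^3
Substituting: Ksp = (2s)^2(3s)^3 = 108s^5
With s = 7.3 × 10^-8: Ksp = 2.2 x 10^-34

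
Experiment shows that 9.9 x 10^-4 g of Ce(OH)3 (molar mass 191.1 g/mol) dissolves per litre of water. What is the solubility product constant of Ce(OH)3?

Ksp = 1.9e-20

Molar solubility s = (9.9 × 10^-4 g/L) / (191.1 g/mol) = 5.18 × 10^-6 M.
Ce(OH)3(s) <=> Ce^3+(aq) + 3 OH^-(aq)
With molar solubility s: [Ce^3+] = s, [OH^-] = 3s.
Ksp = [Ce^3+][OH^-]^3
Substituting: Ksp = s(3s)^3 = 27s^4
Ksp = 27 × (5.18 × 10^-6)^4 = 1.9 x 10^-20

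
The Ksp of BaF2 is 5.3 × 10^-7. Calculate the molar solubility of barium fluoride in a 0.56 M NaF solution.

BaF2(s) ⇌ Ba^2+(aq) + 2 F^-(aq)
Ksp = [Ba^2+][F^-]^2
Let s = moles of BaF2 that dissolve per litre. [Ba^2+] = s, [F^-] = 0.56 + 2s ≈ 0.56 (Ksp is small, so little additional dissolves).
Ksp ≈ s × (0.56)^2
s = 1.7 × 10^-6 M
Check: 2s = 3.4 × 10^-6 ≪ 0.56, so the approximation is valid.

1.7e-6 M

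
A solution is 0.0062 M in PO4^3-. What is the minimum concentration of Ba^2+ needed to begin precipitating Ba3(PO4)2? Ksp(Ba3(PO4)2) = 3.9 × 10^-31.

Ba3(PO4)2(s) ⇌ 3 Ba^2+(aq) + 2 PO4^3-(aq)
Ksp = [Ba^2+]^3[PO4^3-]^2
Precipitation begins when Q = Ksp. With [PO4^3-] = 0.0062 M:
3.9 × 10^-31 = (0.0062)^2 × [Ba^2+]^3
[Ba^2+] = (3.9 × 10^-31 / 3.84 × 10^-5)^(1/3) = 2.2 × 10^-9 M

[Ba^2+] = 2.2e-9 M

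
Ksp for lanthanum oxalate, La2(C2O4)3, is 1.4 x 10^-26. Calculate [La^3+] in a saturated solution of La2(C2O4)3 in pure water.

[La^3+] ≈ 5.3 × 10^-6 M

La2(C2O4)3(s) ⇌ 2 La^3+(aq) + 3 C2O4^2-(aq)
Ksp = [La^3+]^2[C2O4^2-]^3
For each mole of La2(C2O4)3 that dissolves: [La^3+] = 2s, [C2O4^2-] = 3s.
Substituting: Ksp = (2s)^2(3s)^3 = 108s^5
s = (1.4 x 10^-26 / 108)^(1/5) = 2.65 × 10^-6 M
[La^3+] = 2s = 5.3 × 10^-6 M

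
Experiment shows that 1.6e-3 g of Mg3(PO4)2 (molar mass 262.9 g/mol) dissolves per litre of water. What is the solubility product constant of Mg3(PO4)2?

Molar solubility s = (1.6 x 10^-3 g/L) / (262.9 g/mol) = 6.09 × 10^-6 M.
Mg3(PO4)2(s) <=> 3 Mg^2+ + 2 PO4^3-
With molar solubility s: [Mg^2+] = 3s, [PO4^3-] = 2s.
Ksp = [Mg^2+]^3[PO4^3-]^2
So Ksp = (3s)^3 × (2s)^2 = 108s^5
With s = 6.09 × 10^-6: Ksp = 9.0 x 10^-25

Ksp ≈ 9.0e-25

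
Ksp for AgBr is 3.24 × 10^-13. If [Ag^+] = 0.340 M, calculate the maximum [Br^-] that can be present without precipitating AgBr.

[Br^-] ≈ 9.53e-13 M

AgBr(s) ⇌ Ag^+(aq) + Br^-(aq)
Ksp = [Ag^+][Br^-]
Precipitation begins when Q = Ksp. With [Ag^+] = 0.340 M:
3.24 × 10^-13 = (0.340) × [Br^-]
[Br^-] = (3.24 × 10^-13 / 3.40 × 10^-1) = 9.53 x 10^-13 M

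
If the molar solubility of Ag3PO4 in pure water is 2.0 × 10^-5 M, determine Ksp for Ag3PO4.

Ag3PO4(s) ⇌ 3 Ag^+ + PO4^3-
For each mole of Ag3PO4 that dissolves: [Ag^+] = 3s, [PO4^3-] = s.
Ksp = [Ag^+]^3[PO4^3-]
Substituting: Ksp = (3s)^3s = 27s^4
Ksp = 27 × (2.0 x 10^-5)^4 = 4.3 × 10^-18

4.3e-18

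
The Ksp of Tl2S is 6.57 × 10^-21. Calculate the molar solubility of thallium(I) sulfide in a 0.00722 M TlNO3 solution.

Tl2S(s) ⇌ 2 Tl^+ + S^2-
Ksp = [Tl^+]^2[S^2-]
Let s be the molar solubility in this solution. [Tl^+] = 0.00722 + 2s ≈ 0.00722, [S^2-] = s (common-ion effect: Tl^+ is already 0.00722 M).
Ksp ≈ (0.00722)^2 × s
s = 1.26 × 10^-16 M
Check: 2s = 2.5 × 10^-16 ≪ 0.00722, so the approximation is valid.

1.26 × 10^-16 M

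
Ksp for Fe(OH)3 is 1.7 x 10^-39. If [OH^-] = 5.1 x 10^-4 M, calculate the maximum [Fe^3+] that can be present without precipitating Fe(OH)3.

[Fe^3+] = 1.3 × 10^-29 M

Fe(OH)3(s) ⇌ Fe^3+ + 3 OH^-
Ksp = [Fe^3+][OH^-]^3
Precipitation begins when Q = Ksp. With [OH^-] = 5.1 x 10^-4 M:
1.7 x 10^-39 = (5.1 x 10^-4)^3 × [Fe^3+]
[Fe^3+] = (1.7 x 10^-39 / 1.33 × 10^-10) = 1.3 × 10^-29 M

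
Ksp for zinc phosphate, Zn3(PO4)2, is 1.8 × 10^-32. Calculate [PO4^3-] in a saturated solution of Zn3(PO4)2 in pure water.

3.5e-7 M

Zn3(PO4)2(s) <=> 3 Zn^2+ + 2 PO4^3-
Ksp = [Zn^2+]^3[PO4^3-]^2
If s mol/L of Zn3(PO4)2 dissolves, [Zn^2+] = 3s and [PO4^3-] = 2s.
So Ksp = (3s)^3 × (2s)^2 = 108s^5
s^5 = 1.8 × 10^-32 / 108, so s = 1.76 x 10^-7 M
[PO4^3-] = 2s = 3.5 × 10^-7 M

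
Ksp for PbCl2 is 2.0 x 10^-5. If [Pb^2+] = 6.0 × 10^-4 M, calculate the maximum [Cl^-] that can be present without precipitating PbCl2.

0.18 M

PbCl2(s) <=> Pb^2+(aq) + 2 Cl^-(aq)
Ksp = [Pb^2+][Cl^-]^2
Precipitation begins when Q = Ksp. With [Pb^2+] = 6.0 × 10^-4 M:
2.0 x 10^-5 = (6.0 × 10^-4) × [Cl^-]^2
[Cl^-] = (2.0 x 10^-5 / 6.0 × 10^-4)^(1/2) = 1.8 x 10^-1 M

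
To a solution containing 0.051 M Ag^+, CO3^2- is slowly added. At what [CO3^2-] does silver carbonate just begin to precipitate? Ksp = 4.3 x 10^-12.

[CO3^2-] = 1.7e-9 M

Ag2CO3(s) ⇌ 2 Ag^+(aq) + CO3^2-(aq)
Ksp = [Ag^+]^2[CO3^2-]
Precipitation begins when Q = Ksp. With [Ag^+] = 0.051 M:
4.3 x 10^-12 = (0.051)^2 × [CO3^2-]
[CO3^2-] = (4.3 x 10^-12 / 2.60 × 10^-3) = 1.7 x 10^-9 M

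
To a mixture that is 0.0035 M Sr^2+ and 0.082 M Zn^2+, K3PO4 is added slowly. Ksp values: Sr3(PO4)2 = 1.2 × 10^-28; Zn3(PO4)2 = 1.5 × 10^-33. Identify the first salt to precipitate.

Each salt begins to precipitate when Q = Ksp, i.e. when [PO4^3-] reaches its threshold.
For Sr3(PO4)2: 1.2 × 10^-28 = (0.0035)^3 × [PO4^3-]^2  ⇒  [PO4^3-] = 5.3 × 10^-11 M.
For Zn3(PO4)2: 1.5 × 10^-33 = (0.082)^3 × [PO4^3-]^2  ⇒  [PO4^3-] = 1.6 × 10^-15 M.
The salt with the lower threshold [PO4^3-] precipitates first: Zn3(PO4)2.

Zn3(PO4)2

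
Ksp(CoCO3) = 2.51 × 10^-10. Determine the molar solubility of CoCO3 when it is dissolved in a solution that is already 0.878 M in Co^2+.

s = 2.86e-10 M

CoCO3(s) <=> Co^2+ + CO3^2-
Ksp = [Co^2+][CO3^2-]
Let s = moles of CoCO3 that dissolve per litre. [Co^2+] = 0.878 + s ≈ 0.878, [CO3^2-] = s (common-ion effect: Co^2+ is already 0.878 M).
Ksp ≈ 0.878 × s
s = 2.86 × 10^-10 M
Check: s = 2.9 × 10^-10 ≪ 0.878, so the approximation is valid.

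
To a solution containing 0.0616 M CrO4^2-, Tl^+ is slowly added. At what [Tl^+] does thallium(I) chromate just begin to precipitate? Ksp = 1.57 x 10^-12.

Tl2CrO4(s) <=> 2 Tl^+(aq) + CrO4^2-(aq)
Ksp = [Tl^+]^2[CrO4^2-]
Precipitation begins when Q = Ksp. With [CrO4^2-] = 0.0616 M:
1.57 x 10^-12 = (0.0616) × [Tl^+]^2
[Tl^+] = (1.57 x 10^-12 / 6.16 × 10^-2)^(1/2) = 5.05 × 10^-6 M

[Tl^+] = 5.05e-6 M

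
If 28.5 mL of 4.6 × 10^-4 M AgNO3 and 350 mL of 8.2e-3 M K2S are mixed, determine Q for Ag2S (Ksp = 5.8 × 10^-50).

9.1 x 10^-12

Total volume = 28.5 + 350 = 378.5 mL.
[Ag^+] = 4.6 x 10^-4 × (28.5/378.5) = 3.46 × 10^-5 M
[S^2-] = 8.2 × 10^-3 × (350/378.5) = 7.58 x 10^-3 M
Ag2S(s) <=> 2 Ag^+(aq) + S^2-(aq), so Q = [Ag^+]^2[S^2-]
Q = (3.46 x 10^-5)^2(7.58 x 10^-3) = 9.1 × 10^-12
Q > Ksp, so Ag2S will precipitate.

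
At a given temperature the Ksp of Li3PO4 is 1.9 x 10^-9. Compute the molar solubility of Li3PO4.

Li3PO4(s) ⇌ 3 Li^+(aq) + PO4^3-(aq)
Ksp = [Li^+]^3[PO4^3-]
Let s = molar solubility. Then [Li^+] = 3s and [PO4^3-] = s.
Ksp = (3s)^3s = 27s^4
Solving, s = (1.9 x 10^-9/27)^(1/4) = 2.9 × 10^-3 M

s ≈ 2.9 x 10^-3 M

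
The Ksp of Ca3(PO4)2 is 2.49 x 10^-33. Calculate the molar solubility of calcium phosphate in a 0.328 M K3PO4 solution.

Ca3(PO4)2(s) <=> 3 Ca^2+ + 2 PO4^3-
Ksp = [Ca^2+]^3[PO4^3-]^2
Let s = moles of Ca3(PO4)2 that dissolve per litre. [Ca^2+] = 3s, [PO4^3-] = 0.328 + 2s ≈ 0.328 (Ksp is small, so little additional dissolves).
Ksp ≈ (3s)^3 × (0.328)^2
s = 9.50 × 10^-12 M
Check: 2s = 1.9 × 10^-11 ≪ 0.328, so the approximation is valid.

9.50 × 10^-12 M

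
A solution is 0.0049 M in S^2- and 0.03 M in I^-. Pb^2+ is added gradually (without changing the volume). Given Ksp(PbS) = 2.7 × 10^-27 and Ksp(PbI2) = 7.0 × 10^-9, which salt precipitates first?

Precipitation of each salt starts when its ion product equals its Ksp.
For PbS: 2.7 × 10^-27 = 0.0049 × [Pb^2+]  ⇒  [Pb^2+] = 5.5 × 10^-25 M.
For PbI2: 7.0 × 10^-9 = (0.03)^2 × [Pb^2+]  ⇒  [Pb^2+] = 7.8 × 10^-6 M.
The salt with the lower threshold [Pb^2+] precipitates first: PbS.

PbS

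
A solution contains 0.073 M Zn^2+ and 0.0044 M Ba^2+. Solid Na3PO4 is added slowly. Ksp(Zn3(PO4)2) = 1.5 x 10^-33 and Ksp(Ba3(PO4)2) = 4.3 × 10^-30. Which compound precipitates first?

Each salt begins to precipitate when Q = Ksp, i.e. when [PO4^3-] reaches its threshold.
For Zn3(PO4)2: 1.5 x 10^-33 = (0.073)^3 × [PO4^3-]^2  ⇒  [PO4^3-] = 2.0 × 10^-15 M.
For Ba3(PO4)2: 4.3 × 10^-30 = (0.0044)^3 × [PO4^3-]^2  ⇒  [PO4^3-] = 7.1 x 10^-12 M.
The salt with the lower threshold [PO4^3-] precipitates first: Zn3(PO4)2.

Zn3(PO4)2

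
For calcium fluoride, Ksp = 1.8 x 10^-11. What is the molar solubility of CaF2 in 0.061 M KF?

s ≈ 4.8 x 10^-9 M

CaF2(s) ⇌ Ca^2+(aq) + 2 F^-(aq)
Ksp = [Ca^2+][F^-]^2
If s mol/L dissolves here, [Ca^2+] = s, [F^-] = 0.061 + 2s ≈ 0.061 (common-ion effect: F^- is already 0.061 M).
Ksp ≈ s × (0.061)^2
s = 4.8 × 10^-9 M
Check: 2s = 9.7 × 10^-9 ≪ 0.061, so the approximation is valid.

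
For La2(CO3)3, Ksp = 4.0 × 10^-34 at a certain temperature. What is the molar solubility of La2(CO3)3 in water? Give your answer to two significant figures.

s ≈ 8.2 × 10^-8 M

La2(CO3)3(s) ⇌ 2 La^3+(aq) + 3 CO3^2-(aq)
Ksp = [La^3+]^2[CO3^2-]^3
For each mole of La2(CO3)3 that dissolves: [La^3+] = 2s, [CO3^2-] = 3s.
So Ksp = (2s)^2 × (3s)^3 = 108s^5
s = (4.0 × 10^-34 / 108)^(1/5) = 8.2 × 10^-8 M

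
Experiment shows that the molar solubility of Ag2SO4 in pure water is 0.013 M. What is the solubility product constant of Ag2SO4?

8.8 × 10^-6

Ag2SO4(s) ⇌ 2 Ag^+(aq) + SO4^2-(aq)
If s mol/L of Ag2SO4 dissolves, [Ag^+] = 2s and [SO4^2-] = s.
Ksp = [Ag^+]^2[SO4^2-]
Substituting: Ksp = (2s)^2s = 4s^3
With s = 1.3 × 10^-2: Ksp = 8.8 x 10^-6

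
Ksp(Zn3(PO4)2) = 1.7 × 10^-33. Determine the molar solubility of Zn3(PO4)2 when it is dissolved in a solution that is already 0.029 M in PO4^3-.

Zn3(PO4)2(s) ⇌ 3 Zn^2+ + 2 PO4^3-
Ksp = [Zn^2+]^3[PO4^3-]^2
Let s = moles of Zn3(PO4)2 that dissolve per litre. [Zn^2+] = 3s, [PO4^3-] = 0.029 + 2s ≈ 0.029 (Ksp is small, so little additional dissolves).
Ksp ≈ (3s)^3 × (0.029)^2
s = 4.2 x 10^-11 M
Check: 2s = 8.4 × 10^-11 ≪ 0.029, so the approximation is valid.

s = 4.2e-11 M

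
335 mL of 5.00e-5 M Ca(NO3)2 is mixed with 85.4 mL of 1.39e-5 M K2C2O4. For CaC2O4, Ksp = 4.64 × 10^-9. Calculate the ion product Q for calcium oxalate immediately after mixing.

Total volume = 335 + 85.4 = 420.4 mL.
[Ca^2+] = 5.00 x 10^-5 × (335/420.4) = 3.984 × 10^-5 M
[C2O4^2-] = 1.39 x 10^-5 × (85.4/420.4) = 2.824 × 10^-6 M
CaC2O4(s) ⇌ Ca^2+ + C2O4^2-, so Q = [Ca^2+][C2O4^2-]
Q = (3.984 x 10^-5)(2.824 x 10^-6) = 1.13 × 10^-10
Q < Ksp, so no precipitate of CaC2O4 forms.

1.13 × 10^-10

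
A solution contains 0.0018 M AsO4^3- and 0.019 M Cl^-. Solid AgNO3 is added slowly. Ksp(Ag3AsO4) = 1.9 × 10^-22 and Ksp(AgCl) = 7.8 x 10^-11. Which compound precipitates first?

Precipitation of each salt starts when its ion product equals its Ksp.
For Ag3AsO4: 1.9 × 10^-22 = 0.0018 × [Ag^+]^3  ⇒  [Ag^+] = 4.7 × 10^-7 M.
For AgCl: 7.8 x 10^-11 = 0.019 × [Ag^+]  ⇒  [Ag^+] = 4.1 x 10^-9 M.
The salt with the lower threshold [Ag^+] precipitates first: AgCl.

AgCl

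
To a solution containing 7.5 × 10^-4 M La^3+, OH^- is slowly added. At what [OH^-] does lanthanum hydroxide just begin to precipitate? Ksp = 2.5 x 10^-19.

6.9 × 10^-6 M

La(OH)3(s) ⇌ La^3+(aq) + 3 OH^-(aq)
Ksp = [La^3+][OH^-]^3
Precipitation begins when Q = Ksp. With [La^3+] = 7.5 × 10^-4 M:
2.5 x 10^-19 = (7.5 × 10^-4) × [OH^-]^3
[OH^-] = (2.5 x 10^-19 / 7.5 × 10^-4)^(1/3) = 6.9 x 10^-6 M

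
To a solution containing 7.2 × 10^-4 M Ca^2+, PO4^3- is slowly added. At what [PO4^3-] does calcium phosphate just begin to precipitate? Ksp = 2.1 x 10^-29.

2.4 × 10^-10 M

Ca3(PO4)2(s) <=> 3 Ca^2+(aq) + 2 PO4^3-(aq)
Ksp = [Ca^2+]^3[PO4^3-]^2
Precipitation begins when Q = Ksp. With [Ca^2+] = 7.2 × 10^-4 M:
2.1 x 10^-29 = (7.2 × 10^-4)^3 × [PO4^3-]^2
[PO4^3-] = (2.1 x 10^-29 / 3.73 × 10^-10)^(1/2) = 2.4 × 10^-10 M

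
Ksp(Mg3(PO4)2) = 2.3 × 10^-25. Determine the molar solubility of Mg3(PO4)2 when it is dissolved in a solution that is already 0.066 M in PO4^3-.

Mg3(PO4)2(s) ⇌ 3 Mg^2+(aq) + 2 PO4^3-(aq)
Ksp = [Mg^2+]^3[PO4^3-]^2
Let s = moles of Mg3(PO4)2 that dissolve per litre. [Mg^2+] = 3s, [PO4^3-] = 0.066 + 2s ≈ 0.066 (since the PO4^3- already present dominates).
Ksp ≈ (3s)^3 × (0.066)^2
s = 1.3 × 10^-8 M
Check: 2s = 2.5 x 10^-8 ≪ 0.066, so the approximation is valid.

s = 1.3 × 10^-8 M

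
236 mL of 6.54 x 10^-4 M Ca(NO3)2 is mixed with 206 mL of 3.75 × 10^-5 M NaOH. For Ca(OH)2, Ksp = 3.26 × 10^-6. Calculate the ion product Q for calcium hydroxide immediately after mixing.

Total volume = 236 + 206 = 442 mL.
[Ca^2+] = 6.54 x 10^-4 × (236/442) = 3.492 x 10^-4 M
[OH^-] = 3.75 x 10^-5 × (206/442) = 1.748 × 10^-5 M
Ca(OH)2(s) <=> Ca^2+(aq) + 2 OH^-(aq), so Q = [Ca^2+][OH^-]^2
Q = (3.492 × 10^-4)(1.748 x 10^-5)^2 = 1.07 × 10^-13
Q < Ksp, so no precipitate of Ca(OH)2 forms.

Q = 1.07 x 10^-13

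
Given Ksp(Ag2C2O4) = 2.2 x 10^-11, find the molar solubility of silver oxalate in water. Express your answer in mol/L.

1.8 × 10^-4 M

Ag2C2O4(s) ⇌ 2 Ag^+ + C2O4^2-
Ksp = [Ag^+]^2[C2O4^2-]
Let s = molar solubility. Then [Ag^+] = 2s and [C2O4^2-] = s.
Substituting: Ksp = (2s)^2s = 4s^3
s^3 = 2.2 x 10^-11 / 4, so s = 1.8 x 10^-4 M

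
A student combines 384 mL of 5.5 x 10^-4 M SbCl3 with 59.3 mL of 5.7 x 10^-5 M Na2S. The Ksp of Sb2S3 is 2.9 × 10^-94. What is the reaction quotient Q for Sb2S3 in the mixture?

Q = 1.0e-22

Total volume = 384 + 59.3 = 443.3 mL.
[Sb^3+] = 5.5 × 10^-4 × (384/443.3) = 4.76 × 10^-4 M
[S^2-] = 5.7 x 10^-5 × (59.3/443.3) = 7.62 × 10^-6 M
Sb2S3(s) ⇌ 2 Sb^3+ + 3 S^2-, so Q = [Sb^3+]^2[S^2-]^3
Q = (4.76 × 10^-4)^2(7.62 x 10^-6)^3 = 1.0 × 10^-22
Q > Ksp, so Sb2S3 will precipitate.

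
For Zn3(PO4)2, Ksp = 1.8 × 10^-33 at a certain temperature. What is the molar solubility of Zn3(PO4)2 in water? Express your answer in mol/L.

s ≈ 1.1e-7 M

Zn3(PO4)2(s) <=> 3 Zn^2+(aq) + 2 PO4^3-(aq)
Ksp = [Zn^2+]^3[PO4^3-]^2
Let s = molar solubility. Then [Zn^2+] = 3s and [PO4^3-] = 2s.
Substituting: Ksp = (3s)^3(2s)^2 = 108s^5
s^5 = 1.8 × 10^-33 / 108, so s = 1.1 × 10^-7 M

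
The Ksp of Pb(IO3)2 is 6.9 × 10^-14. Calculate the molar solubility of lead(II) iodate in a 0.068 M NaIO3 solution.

Pb(IO3)2(s) ⇌ Pb^2+(aq) + 2 IO3^-(aq)
Ksp = [Pb^2+][IO3^-]^2
If s mol/L dissolves here, [Pb^2+] = s, [IO3^-] = 0.068 + 2s ≈ 0.068 (since IO3^- from NaIO3 dominates).
Ksp ≈ s × (0.068)^2
s = 1.5 × 10^-11 M
Check: 2s = 3.0 x 10^-11 ≪ 0.068, so the approximation is valid.

s ≈ 1.5 × 10^-11 M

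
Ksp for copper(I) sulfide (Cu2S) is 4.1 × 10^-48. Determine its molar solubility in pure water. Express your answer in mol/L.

s ≈ 1.0 × 10^-16 M

Cu2S(s) ⇌ 2 Cu^+(aq) + S^2-(aq)
Ksp = [Cu^+]^2[S^2-]
Let s = molar solubility. Then [Cu^+] = 2s and [S^2-] = s.
Ksp = (2s)^2s = 4s^3
Solving, s = (4.1 × 10^-48/4)^(1/3) = 1.0 × 10^-16 M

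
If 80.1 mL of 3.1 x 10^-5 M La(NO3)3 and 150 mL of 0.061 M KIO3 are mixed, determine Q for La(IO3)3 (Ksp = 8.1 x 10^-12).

Total volume = 80.1 + 150 = 230.1 mL.
[La^3+] = 3.1 × 10^-5 × (80.1/230.1) = 1.08 × 10^-5 M
[IO3^-] = 6.1 x 10^-2 × (150/230.1) = 3.98 × 10^-2 M
La(IO3)3(s) ⇌ La^3+ + 3 IO3^-, so Q = [La^3+][IO3^-]^3
Q = (1.08 × 10^-5)(3.98 × 10^-2)^3 = 6.8 x 10^-10
Q > Ksp, so La(IO3)3 will precipitate.

Q ≈ 6.8 x 10^-10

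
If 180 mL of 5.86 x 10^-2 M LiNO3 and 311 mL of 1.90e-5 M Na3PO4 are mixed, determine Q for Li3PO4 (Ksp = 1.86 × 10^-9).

1.19e-10

Total volume = 180 + 311 = 491 mL.
[Li^+] = 5.86 × 10^-2 × (180/491) = 2.148 × 10^-2 M
[PO4^3-] = 1.90 x 10^-5 × (311/491) = 1.203 x 10^-5 M
Li3PO4(s) ⇌ 3 Li^+ + PO4^3-, so Q = [Li^+]^3[PO4^3-]
Q = (2.148 x 10^-2)^3(1.203 x 10^-5) = 1.19 x 10^-10
Q < Ksp, so no precipitate of Li3PO4 forms.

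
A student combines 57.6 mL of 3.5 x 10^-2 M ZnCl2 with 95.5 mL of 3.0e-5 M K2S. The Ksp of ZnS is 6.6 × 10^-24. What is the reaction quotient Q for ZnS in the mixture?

Total volume = 57.6 + 95.5 = 153.1 mL.
[Zn^2+] = 3.5 x 10^-2 × (57.6/153.1) = 1.32 × 10^-2 M
[S^2-] = 3.0 × 10^-5 × (95.5/153.1) = 1.87 × 10^-5 M
ZnS(s) ⇌ Zn^2+ + S^2-, so Q = [Zn^2+][S^2-]
Q = (1.32 × 10^-2)(1.87 × 10^-5) = 2.5 × 10^-7
Q > Ksp, so ZnS will precipitate.

Q = 2.5 × 10^-7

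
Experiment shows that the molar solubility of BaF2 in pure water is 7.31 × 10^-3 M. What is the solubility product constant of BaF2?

BaF2(s) <=> Ba^2+(aq) + 2 F^-(aq)
Let s = molar solubility. Then [Ba^2+] = s and [F^-] = 2s.
Ksp = [Ba^2+][F^-]^2
Substituting: Ksp = s(2s)^2 = 4s^3
Ksp = 4 × (7.31 × 10^-3)^3 = 1.56 × 10^-6

1.56e-6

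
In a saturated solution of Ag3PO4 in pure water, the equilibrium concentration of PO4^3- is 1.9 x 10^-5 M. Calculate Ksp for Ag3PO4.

Ag3PO4(s) ⇌ 3 Ag^+(aq) + PO4^3-(aq)
Stoichiometry gives [Ag^+] = (3/1)[PO4^3-] = 5.70 × 10^-5 M.
Ksp = [Ag^+]^3[PO4^3-]
Ksp = (5.70 x 10^-5)^3 × 1.9 x 10^-5 = 3.5 × 10^-18

Ksp = 3.5 × 10^-18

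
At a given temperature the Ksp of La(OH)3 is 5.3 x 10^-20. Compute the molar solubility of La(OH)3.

s ≈ 6.7e-6 M

La(OH)3(s) ⇌ La^3+ + 3 OH^-
Ksp = [La^3+][OH^-]^3
For each mole of La(OH)3 that dissolves: [La^3+] = s, [OH^-] = 3s.
Substituting: Ksp = s(3s)^3 = 27s^4
s^4 = 5.3 x 10^-20 / 27, so s = 6.7 × 10^-6 M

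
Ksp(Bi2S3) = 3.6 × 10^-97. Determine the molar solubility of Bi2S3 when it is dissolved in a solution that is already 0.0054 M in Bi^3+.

Bi2S3(s) ⇌ 2 Bi^3+(aq) + 3 S^2-(aq)
Ksp = [Bi^3+]^2[S^2-]^3
Let s = moles of Bi2S3 that dissolve per litre. [Bi^3+] = 0.0054 + 2s ≈ 0.0054, [S^2-] = 3s (since the Bi^3+ already present dominates).
Ksp ≈ (0.0054)^2 × (3s)^3
s = 7.7 × 10^-32 M
Check: 2s = 1.5 x 10^-31 ≪ 0.0054, so the approximation is valid.

s ≈ 7.7 x 10^-32 M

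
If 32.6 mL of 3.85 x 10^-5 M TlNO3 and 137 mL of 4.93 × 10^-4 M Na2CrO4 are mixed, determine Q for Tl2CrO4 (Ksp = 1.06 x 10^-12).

Total volume = 32.6 + 137 = 169.6 mL.
[Tl^+] = 3.85 x 10^-5 × (32.6/169.6) = 7.400 × 10^-6 M
[CrO4^2-] = 4.93 × 10^-4 × (137/169.6) = 3.982 x 10^-4 M
Tl2CrO4(s) ⇌ 2 Tl^+ + CrO4^2-, so Q = [Tl^+]^2[CrO4^2-]
Q = (7.400 × 10^-6)^2(3.982 × 10^-4) = 2.18 × 10^-14
Q < Ksp, so no precipitate of Tl2CrO4 forms.

2.18e-14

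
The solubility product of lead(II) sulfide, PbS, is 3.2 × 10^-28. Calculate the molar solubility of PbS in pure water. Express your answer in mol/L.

1.8 × 10^-14 M

PbS(s) ⇌ Pb^2+ + S^2-
Ksp = [Pb^2+][S^2-]
With molar solubility s: [Pb^2+] = s, [S^2-] = s.
Ksp = (s)(s) = s^2
s = (3.2 × 10^-28)^(1/2) = 1.8 x 10^-14 M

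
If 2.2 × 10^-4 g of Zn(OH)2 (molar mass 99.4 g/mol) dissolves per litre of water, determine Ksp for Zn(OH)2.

Molar solubility s = (2.2 x 10^-4 g/L) / (99.4 g/mol) = 2.21 × 10^-6 M.
Zn(OH)2(s) ⇌ Zn^2+ + 2 OH^-
For each mole of Zn(OH)2 that dissolves: [Zn^2+] = s, [OH^-] = 2s.
Ksp = [Zn^2+][OH^-]^2
Substituting: Ksp = s(2s)^2 = 4s^3
With s = 2.21 × 10^-6: Ksp = 4.3 × 10^-17

4.3 x 10^-17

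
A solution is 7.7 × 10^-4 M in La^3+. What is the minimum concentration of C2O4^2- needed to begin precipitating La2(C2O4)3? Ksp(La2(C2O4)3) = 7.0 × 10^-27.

La2(C2O4)3(s) <=> 2 La^3+(aq) + 3 C2O4^2-(aq)
Ksp = [La^3+]^2[C2O4^2-]^3
Precipitation begins when Q = Ksp. With [La^3+] = 7.7 × 10^-4 M:
7.0 × 10^-27 = (7.7 × 10^-4)^2 × [C2O4^2-]^3
[C2O4^2-] = (7.0 × 10^-27 / 5.93 x 10^-7)^(1/3) = 2.3 × 10^-7 M

[C2O4^2-] = 2.3e-7 M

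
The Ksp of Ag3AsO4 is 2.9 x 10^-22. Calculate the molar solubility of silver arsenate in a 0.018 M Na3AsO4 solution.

8.4e-8 M

Ag3AsO4(s) ⇌ 3 Ag^+ + AsO4^3-
Ksp = [Ag^+]^3[AsO4^3-]
Let s be the molar solubility in this solution. [Ag^+] = 3s, [AsO4^3-] = 0.018 + s ≈ 0.018 (Ksp is small, so little additional dissolves).
Ksp ≈ (3s)^3 × 0.018
s = 8.4 × 10^-8 M
Check: s = 8.4 × 10^-8 ≪ 0.018, so the approximation is valid.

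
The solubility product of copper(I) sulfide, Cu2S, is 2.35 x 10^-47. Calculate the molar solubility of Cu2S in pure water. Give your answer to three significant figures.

Cu2S(s) <=> 2 Cu^+ + S^2-
Ksp = [Cu^+]^2[S^2-]
For each mole of Cu2S that dissolves: [Cu^+] = 2s, [S^2-] = s.
Substituting: Ksp = (2s)^2s = 4s^3
Solving, s = (2.35 x 10^-47/4)^(1/3) = 1.80 × 10^-16 M

s = 1.80 × 10^-16 M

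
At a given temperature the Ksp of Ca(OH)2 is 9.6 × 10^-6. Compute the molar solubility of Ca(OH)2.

Ca(OH)2(s) ⇌ Ca^2+(aq) + 2 OH^-(aq)
Ksp = [Ca^2+][OH^-]^2
For each mole of Ca(OH)2 that dissolves: [Ca^2+] = s, [OH^-] = 2s.
Substituting: Ksp = s(2s)^2 = 4s^3
s^3 = 9.6 × 10^-6 / 4, so s = 1.3 x 10^-2 M

s ≈ 0.013 M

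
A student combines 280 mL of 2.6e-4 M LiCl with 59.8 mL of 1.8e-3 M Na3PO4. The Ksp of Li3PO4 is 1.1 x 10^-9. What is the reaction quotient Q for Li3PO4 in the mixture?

Total volume = 280 + 59.8 = 339.8 mL.
[Li^+] = 2.6 x 10^-4 × (280/339.8) = 2.14 x 10^-4 M
[PO4^3-] = 1.8 × 10^-3 × (59.8/339.8) = 3.17 x 10^-4 M
Li3PO4(s) <=> 3 Li^+ + PO4^3-, so Q = [Li^+]^3[PO4^3-]
Q = (2.14 x 10^-4)^3(3.17 x 10^-4) = 3.1 × 10^-15
Q < Ksp, so no precipitate of Li3PO4 forms.

Q = 3.1 x 10^-15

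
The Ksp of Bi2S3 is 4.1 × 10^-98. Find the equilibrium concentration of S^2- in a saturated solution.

Bi2S3(s) ⇌ 2 Bi^3+ + 3 S^2-
Ksp = [Bi^3+]^2[S^2-]^3
If s mol/L of Bi2S3 dissolves, [Bi^3+] = 2s and [S^2-] = 3s.
Substituting: Ksp = (2s)^2(3s)^3 = 108s^5
Solving, s = (4.1 × 10^-98/108)^(1/5) = 1.31 × 10^-20 M
[S^2-] = 3s = 3.9 × 10^-20 M

[S^2-] ≈ 3.9e-20 M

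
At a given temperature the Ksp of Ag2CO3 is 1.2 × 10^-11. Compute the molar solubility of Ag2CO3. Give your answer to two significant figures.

s ≈ 1.4 × 10^-4 M

Ag2CO3(s) <=> 2 Ag^+ + CO3^2-
Ksp = [Ag^+]^2[CO3^2-]
With molar solubility s: [Ag^+] = 2s, [CO3^2-] = s.
So Ksp = (2s)^2 × s = 4s^3
s = (1.2 × 10^-11 / 4)^(1/3) = 1.4 x 10^-4 M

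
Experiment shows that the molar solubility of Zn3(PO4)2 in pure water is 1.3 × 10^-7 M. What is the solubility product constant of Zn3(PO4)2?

Zn3(PO4)2(s) ⇌ 3 Zn^2+(aq) + 2 PO4^3-(aq)
With molar solubility s: [Zn^2+] = 3s, [PO4^3-] = 2s.
Ksp = [Zn^2+]^3[PO4^3-]^2
So Ksp = (3s)^3 × (2s)^2 = 108s^5
With s = 1.3 × 10^-7: Ksp = 4.0 x 10^-33

Ksp ≈ 4.0e-33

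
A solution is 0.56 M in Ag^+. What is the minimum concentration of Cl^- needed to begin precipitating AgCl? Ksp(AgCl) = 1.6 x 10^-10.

2.9 × 10^-10 M

AgCl(s) <=> Ag^+(aq) + Cl^-(aq)
Ksp = [Ag^+][Cl^-]
Precipitation begins when Q = Ksp. With [Ag^+] = 0.56 M:
1.6 x 10^-10 = (0.56) × [Cl^-]
[Cl^-] = (1.6 x 10^-10 / 5.6 × 10^-1) = 2.9 x 10^-10 M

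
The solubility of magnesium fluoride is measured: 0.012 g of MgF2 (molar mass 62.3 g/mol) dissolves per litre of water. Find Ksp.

Ksp = 2.9e-11

Molar solubility s = (1.2 × 10^-2 g/L) / (62.3 g/mol) = 1.93 × 10^-4 M.
MgF2(s) <=> Mg^2+(aq) + 2 F^-(aq)
With molar solubility s: [Mg^2+] = s, [F^-] = 2s.
Ksp = [Mg^2+][F^-]^2
So Ksp = s × (2s)^2 = 4s^3
Ksp = 4 × (1.93 × 10^-4)^3 = 2.9 x 10^-11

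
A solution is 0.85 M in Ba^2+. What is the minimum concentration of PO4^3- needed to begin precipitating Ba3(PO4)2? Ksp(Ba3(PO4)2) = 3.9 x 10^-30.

[PO4^3-] = 2.5 × 10^-15 M

Ba3(PO4)2(s) ⇌ 3 Ba^2+(aq) + 2 PO4^3-(aq)
Ksp = [Ba^2+]^3[PO4^3-]^2
Precipitation begins when Q = Ksp. With [Ba^2+] = 0.85 M:
3.9 x 10^-30 = (0.85)^3 × [PO4^3-]^2
[PO4^3-] = (3.9 x 10^-30 / 6.14 × 10^-1)^(1/2) = 2.5 x 10^-15 M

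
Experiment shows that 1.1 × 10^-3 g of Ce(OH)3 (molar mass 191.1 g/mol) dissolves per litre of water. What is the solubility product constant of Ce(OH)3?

Molar solubility s = (1.1 × 10^-3 g/L) / (191.1 g/mol) = 5.76 x 10^-6 M.
Ce(OH)3(s) ⇌ Ce^3+ + 3 OH^-
With molar solubility s: [Ce^3+] = s, [OH^-] = 3s.
Ksp = [Ce^3+][OH^-]^3
Ksp = s(3s)^3 = 27s^4
Ksp = 27 × (5.76 x 10^-6)^4 = 3.0 x 10^-20

Ksp = 3.0 × 10^-20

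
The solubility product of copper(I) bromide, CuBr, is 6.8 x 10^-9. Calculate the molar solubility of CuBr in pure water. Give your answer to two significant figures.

s ≈ 8.2 × 10^-5 M

CuBr(s) ⇌ Cu^+(aq) + Br^-(aq)
Ksp = [Cu^+][Br^-]
If s mol/L of CuBr dissolves, [Cu^+] = s and [Br^-] = s.
Ksp = (s)(s) = s^2
s = √(6.8 x 10^-9) = 8.2 x 10^-5 M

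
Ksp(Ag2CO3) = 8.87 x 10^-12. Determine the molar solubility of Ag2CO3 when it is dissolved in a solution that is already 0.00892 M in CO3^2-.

Ag2CO3(s) ⇌ 2 Ag^+ + CO3^2-
Ksp = [Ag^+]^2[CO3^2-]
Let s be the molar solubility in this solution. [Ag^+] = 2s, [CO3^2-] = 0.00892 + s ≈ 0.00892 (Ksp is small, so little additional dissolves).
Ksp ≈ (2s)^2 × 0.00892
s = 1.58 × 10^-5 M
Check: s = 1.6 × 10^-5 ≪ 0.00892, so the approximation is valid.

s = 1.58 x 10^-5 M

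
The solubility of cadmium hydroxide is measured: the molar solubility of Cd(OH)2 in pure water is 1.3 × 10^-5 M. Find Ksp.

Cd(OH)2(s) <=> Cd^2+ + 2 OH^-
For each mole of Cd(OH)2 that dissolves: [Cd^2+] = s, [OH^-] = 2s.
Ksp = [Cd^2+][OH^-]^2
Ksp = s(2s)^2 = 4s^3
With s = 1.3 × 10^-5: Ksp = 8.8 × 10^-15

Ksp = 8.8 × 10^-15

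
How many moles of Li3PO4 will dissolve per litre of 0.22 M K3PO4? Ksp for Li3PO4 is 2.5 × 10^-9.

Li3PO4(s) <=> 3 Li^+ + PO4^3-
Ksp = [Li^+]^3[PO4^3-]
If s mol/L dissolves here, [Li^+] = 3s, [PO4^3-] = 0.22 + s ≈ 0.22 (Ksp is small, so little additional dissolves).
Ksp ≈ (3s)^3 × 0.22
s = 7.5 × 10^-4 M
Check: s = 7.5 × 10^-4 ≪ 0.22, so the approximation is valid.

s = 7.5 x 10^-4 M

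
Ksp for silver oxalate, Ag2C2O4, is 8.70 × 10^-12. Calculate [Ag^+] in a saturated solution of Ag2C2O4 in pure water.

[Ag^+] ≈ 2.59 x 10^-4 M

Ag2C2O4(s) ⇌ 2 Ag^+(aq) + C2O4^2-(aq)
Ksp = [Ag^+]^2[C2O4^2-]
With molar solubility s: [Ag^+] = 2s, [C2O4^2-] = s.
Substituting: Ksp = (2s)^2s = 4s^3
s = (8.70 × 10^-12 / 4)^(1/3) = 1.296 × 10^-4 M
[Ag^+] = 2s = 2.59 x 10^-4 M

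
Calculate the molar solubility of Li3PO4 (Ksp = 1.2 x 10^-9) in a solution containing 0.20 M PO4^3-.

Li3PO4(s) ⇌ 3 Li^+ + PO4^3-
Ksp = [Li^+]^3[PO4^3-]
Let s = moles of Li3PO4 that dissolve per litre. [Li^+] = 3s, [PO4^3-] = 0.20 + s ≈ 0.20 (since the PO4^3- already present dominates).
Ksp ≈ (3s)^3 × 0.20
s = 6.1 x 10^-4 M
Check: s = 6.1 × 10^-4 ≪ 0.20, so the approximation is valid.

6.1 x 10^-4 M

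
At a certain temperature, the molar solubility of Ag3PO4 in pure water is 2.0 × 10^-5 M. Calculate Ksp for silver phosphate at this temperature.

Ksp ≈ 4.3 × 10^-18

Ag3PO4(s) <=> 3 Ag^+(aq) + PO4^3-(aq)
For each mole of Ag3PO4 that dissolves: [Ag^+] = 3s, [PO4^3-] = s.
Ksp = [Ag^+]^3[PO4^3-]
So Ksp = (3s)^3 × s = 27s^4
With s = 2.0 x 10^-5: Ksp = 4.3 × 10^-18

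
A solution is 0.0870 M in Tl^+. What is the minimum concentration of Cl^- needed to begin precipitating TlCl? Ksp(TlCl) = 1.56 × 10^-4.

TlCl(s) ⇌ Tl^+ + Cl^-
Ksp = [Tl^+][Cl^-]
Precipitation begins when Q = Ksp. With [Tl^+] = 0.0870 M:
1.56 × 10^-4 = (0.0870) × [Cl^-]
[Cl^-] = (1.56 × 10^-4 / 8.70 × 10^-2) = 1.79 x 10^-3 M

[Cl^-] = 1.79 × 10^-3 M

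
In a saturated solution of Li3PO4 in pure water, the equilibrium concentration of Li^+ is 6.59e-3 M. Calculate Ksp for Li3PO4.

6.29 × 10^-10

Li3PO4(s) <=> 3 Li^+ + PO4^3-
Stoichiometry gives [PO4^3-] = (1/3)[Li^+] = 2.197 × 10^-3 M.
Ksp = [Li^+]^3[PO4^3-]
Ksp = (6.59 × 10^-3)^3 × 2.197 x 10^-3 = 6.29 × 10^-10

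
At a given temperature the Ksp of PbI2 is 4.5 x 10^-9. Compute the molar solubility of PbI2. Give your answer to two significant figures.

PbI2(s) ⇌ Pb^2+(aq) + 2 I^-(aq)
Ksp = [Pb^2+][I^-]^2
With molar solubility s: [Pb^2+] = s, [I^-] = 2s.
Ksp = s(2s)^2 = 4s^3
s = (4.5 x 10^-9 / 4)^(1/3) = 1.0 × 10^-3 M

s ≈ 1.0e-3 M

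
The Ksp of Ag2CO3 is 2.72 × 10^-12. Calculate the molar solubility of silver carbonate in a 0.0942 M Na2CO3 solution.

Ag2CO3(s) ⇌ 2 Ag^+ + CO3^2-
Ksp = [Ag^+]^2[CO3^2-]
Let s = moles of Ag2CO3 that dissolve per litre. [Ag^+] = 2s, [CO3^2-] = 0.0942 + s ≈ 0.0942 (Ksp is small, so little additional dissolves).
Ksp ≈ (2s)^2 × 0.0942
s = 2.69 x 10^-6 M
Check: s = 2.7 × 10^-6 ≪ 0.0942, so the approximation is valid.

2.69 x 10^-6 M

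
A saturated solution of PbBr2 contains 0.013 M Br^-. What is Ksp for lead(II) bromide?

1.1e-6

PbBr2(s) <=> Pb^2+ + 2 Br^-
Stoichiometry gives [Pb^2+] = (1/2)[Br^-] = 6.50 × 10^-3 M.
Ksp = [Pb^2+][Br^-]^2
Ksp = 6.50 × 10^-3 × (1.3 × 10^-2)^2 = 1.1 x 10^-6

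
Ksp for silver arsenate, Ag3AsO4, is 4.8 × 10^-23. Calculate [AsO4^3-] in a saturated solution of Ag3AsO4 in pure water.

[AsO4^3-] ≈ 1.2 × 10^-6 M

Ag3AsO4(s) ⇌ 3 Ag^+(aq) + AsO4^3-(aq)
Ksp = [Ag^+]^3[AsO4^3-]
For each mole of Ag3AsO4 that dissolves: [Ag^+] = 3s, [AsO4^3-] = s.
So Ksp = (3s)^3 × s = 27s^4
Solving, s = (4.8 × 10^-23/27)^(1/4) = 1.15 × 10^-6 M
[AsO4^3-] = s = 1.2 × 10^-6 M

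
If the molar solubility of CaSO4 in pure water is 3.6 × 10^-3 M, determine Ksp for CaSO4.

Ksp = 1.3e-5

CaSO4(s) ⇌ Ca^2+ + SO4^2-
If s mol/L of CaSO4 dissolves, [Ca^2+] = s and [SO4^2-] = s.
Ksp = [Ca^2+][SO4^2-]
Ksp = s × s = s^2
With s = 3.6 × 10^-3: Ksp = 1.3 x 10^-5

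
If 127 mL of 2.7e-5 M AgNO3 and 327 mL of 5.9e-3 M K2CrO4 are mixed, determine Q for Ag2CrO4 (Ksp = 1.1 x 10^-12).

Q ≈ 2.4e-13

Total volume = 127 + 327 = 454 mL.
[Ag^+] = 2.7 × 10^-5 × (127/454) = 7.55 x 10^-6 M
[CrO4^2-] = 5.9 × 10^-3 × (327/454) = 4.25 × 10^-3 M
Ag2CrO4(s) ⇌ 2 Ag^+(aq) + CrO4^2-(aq), so Q = [Ag^+]^2[CrO4^2-]
Q = (7.55 × 10^-6)^2(4.25 × 10^-3) = 2.4 x 10^-13
Q < Ksp, so no precipitate of Ag2CrO4 forms.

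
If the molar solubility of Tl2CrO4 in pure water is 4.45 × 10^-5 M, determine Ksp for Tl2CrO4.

3.52e-13

Tl2CrO4(s) ⇌ 2 Tl^+ + CrO4^2-
Let s = molar solubility. Then [Tl^+] = 2s and [CrO4^2-] = s.
Ksp = [Tl^+]^2[CrO4^2-]
Substituting: Ksp = (2s)^2s = 4s^3
With s = 4.45 x 10^-5: Ksp = 3.52 x 10^-13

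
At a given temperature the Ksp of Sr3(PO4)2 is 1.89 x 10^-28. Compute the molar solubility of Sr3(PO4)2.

s = 1.12e-6 M

Sr3(PO4)2(s) <=> 3 Sr^2+ + 2 PO4^3-
Ksp = [Sr^2+]^3[PO4^3-]^2
For each mole of Sr3(PO4)2 that dissolves: [Sr^2+] = 3s, [PO4^3-] = 2s.
So Ksp = (3s)^3 × (2s)^2 = 108s^5
Solving, s = (1.89 x 10^-28/108)^(1/5) = 1.12 x 10^-6 M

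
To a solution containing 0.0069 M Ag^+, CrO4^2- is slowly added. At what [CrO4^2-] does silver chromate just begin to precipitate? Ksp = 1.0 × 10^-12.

[CrO4^2-] ≈ 2.1e-8 M

Ag2CrO4(s) ⇌ 2 Ag^+(aq) + CrO4^2-(aq)
Ksp = [Ag^+]^2[CrO4^2-]
Precipitation begins when Q = Ksp. With [Ag^+] = 0.0069 M:
1.0 × 10^-12 = (0.0069)^2 × [CrO4^2-]
[CrO4^2-] = (1.0 × 10^-12 / 4.76 × 10^-5) = 2.1 × 10^-8 M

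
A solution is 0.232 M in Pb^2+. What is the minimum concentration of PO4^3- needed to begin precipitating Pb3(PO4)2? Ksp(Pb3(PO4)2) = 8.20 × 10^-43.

Pb3(PO4)2(s) ⇌ 3 Pb^2+ + 2 PO4^3-
Ksp = [Pb^2+]^3[PO4^3-]^2
Precipitation begins when Q = Ksp. With [Pb^2+] = 0.232 M:
8.20 × 10^-43 = (0.232)^3 × [PO4^3-]^2
[PO4^3-] = (8.20 × 10^-43 / 1.249 × 10^-2)^(1/2) = 8.10 × 10^-21 M

8.10 x 10^-21 M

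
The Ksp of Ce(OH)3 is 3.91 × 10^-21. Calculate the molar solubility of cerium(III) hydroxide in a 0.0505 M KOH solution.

Ce(OH)3(s) ⇌ Ce^3+ + 3 OH^-
Ksp = [Ce^3+][OH^-]^3
If s mol/L dissolves here, [Ce^3+] = s, [OH^-] = 0.0505 + 3s ≈ 0.0505 (since OH^- from KOH dominates).
Ksp ≈ s × (0.0505)^3
s = 3.04 × 10^-17 M
Check: 3s = 9.1 × 10^-17 ≪ 0.0505, so the approximation is valid.

s ≈ 3.04 × 10^-17 M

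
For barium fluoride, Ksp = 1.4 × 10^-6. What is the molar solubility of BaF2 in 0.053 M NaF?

BaF2(s) <=> Ba^2+ + 2 F^-
Ksp = [Ba^2+][F^-]^2
If s mol/L dissolves here, [Ba^2+] = s, [F^-] = 0.053 + 2s ≈ 0.053 (common-ion effect: F^- is already 0.053 M).
Ksp ≈ s × (0.053)^2
s = 5.0 × 10^-4 M
Check: 2s = 1.0 × 10^-3 ≪ 0.053, so the approximation is valid.

s = 5.0 × 10^-4 M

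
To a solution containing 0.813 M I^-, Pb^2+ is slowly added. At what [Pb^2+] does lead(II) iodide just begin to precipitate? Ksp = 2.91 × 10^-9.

PbI2(s) ⇌ Pb^2+(aq) + 2 I^-(aq)
Ksp = [Pb^2+][I^-]^2
Precipitation begins when Q = Ksp. With [I^-] = 0.813 M:
2.91 × 10^-9 = (0.813)^2 × [Pb^2+]
[Pb^2+] = (2.91 × 10^-9 / 6.610 x 10^-1) = 4.40 × 10^-9 M

[Pb^2+] ≈ 4.40 x 10^-9 M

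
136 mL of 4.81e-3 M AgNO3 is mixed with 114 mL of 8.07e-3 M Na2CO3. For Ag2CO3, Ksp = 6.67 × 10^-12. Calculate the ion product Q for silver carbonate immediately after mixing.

Total volume = 136 + 114 = 250 mL.
[Ag^+] = 4.81 x 10^-3 × (136/250) = 2.617 x 10^-3 M
[CO3^2-] = 8.07 × 10^-3 × (114/250) = 3.680 x 10^-3 M
Ag2CO3(s) ⇌ 2 Ag^+ + CO3^2-, so Q = [Ag^+]^2[CO3^2-]
Q = (2.617 × 10^-3)^2(3.680 × 10^-3) = 2.52 x 10^-8
Q > Ksp, so Ag2CO3 will precipitate.

2.52 × 10^-8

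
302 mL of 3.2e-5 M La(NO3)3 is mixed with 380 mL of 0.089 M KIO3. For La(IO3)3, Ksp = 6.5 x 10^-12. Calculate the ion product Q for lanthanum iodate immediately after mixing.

Total volume = 302 + 380 = 682 mL.
[La^3+] = 3.2 × 10^-5 × (302/682) = 1.42 × 10^-5 M
[IO3^-] = 8.9 × 10^-2 × (380/682) = 4.96 × 10^-2 M
La(IO3)3(s) ⇌ La^3+ + 3 IO3^-, so Q = [La^3+][IO3^-]^3
Q = (1.42 x 10^-5)(4.96 x 10^-2)^3 = 1.7 × 10^-9
Q > Ksp, so La(IO3)3 will precipitate.

1.7 × 10^-9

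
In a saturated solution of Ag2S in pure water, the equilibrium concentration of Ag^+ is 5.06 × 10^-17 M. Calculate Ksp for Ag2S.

Ag2S(s) <=> 2 Ag^+ + S^2-
Stoichiometry gives [S^2-] = (1/2)[Ag^+] = 2.530 × 10^-17 M.
Ksp = [Ag^+]^2[S^2-]
Ksp = (5.06 × 10^-17)^2 × 2.530 x 10^-17 = 6.48 × 10^-50

6.48 x 10^-50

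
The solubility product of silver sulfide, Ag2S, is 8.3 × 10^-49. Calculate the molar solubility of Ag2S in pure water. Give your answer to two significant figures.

Ag2S(s) <=> 2 Ag^+ + S^2-
Ksp = [Ag^+]^2[S^2-]
With molar solubility s: [Ag^+] = 2s, [S^2-] = s.
So Ksp = (2s)^2 × s = 4s^3
Solving, s = (8.3 × 10^-49/4)^(1/3) = 5.9 × 10^-17 M

5.9e-17 M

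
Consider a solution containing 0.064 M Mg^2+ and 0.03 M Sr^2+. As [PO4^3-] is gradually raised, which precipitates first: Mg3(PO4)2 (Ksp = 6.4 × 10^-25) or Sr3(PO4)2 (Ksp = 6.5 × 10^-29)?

Sr3(PO4)2

Each salt begins to precipitate when Q = Ksp, i.e. when [PO4^3-] reaches its threshold.
For Mg3(PO4)2: 6.4 × 10^-25 = (0.064)^3 × [PO4^3-]^2  ⇒  [PO4^3-] = 4.9 x 10^-11 M.
For Sr3(PO4)2: 6.5 × 10^-29 = (0.03)^3 × [PO4^3-]^2  ⇒  [PO4^3-] = 1.6 x 10^-12 M.
The salt with the lower threshold [PO4^3-] precipitates first: Sr3(PO4)2.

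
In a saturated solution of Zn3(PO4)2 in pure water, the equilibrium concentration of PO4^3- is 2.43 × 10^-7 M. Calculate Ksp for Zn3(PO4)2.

Zn3(PO4)2(s) ⇌ 3 Zn^2+(aq) + 2 PO4^3-(aq)
Stoichiometry gives [Zn^2+] = (3/2)[PO4^3-] = 3.645 × 10^-7 M.
Ksp = [Zn^2+]^3[PO4^3-]^2
Ksp = (3.645 x 10^-7)^3 × (2.43 x 10^-7)^2 = 2.86 × 10^-33

Ksp = 2.86e-33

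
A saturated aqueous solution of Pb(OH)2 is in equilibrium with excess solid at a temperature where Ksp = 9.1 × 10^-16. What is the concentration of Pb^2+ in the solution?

Pb(OH)2(s) <=> Pb^2+ + 2 OH^-
Ksp = [Pb^2+][OH^-]^2
For each mole of Pb(OH)2 that dissolves: [Pb^2+] = s, [OH^-] = 2s.
Ksp = s(2s)^2 = 4s^3
s^3 = 9.1 × 10^-16 / 4, so s = 6.10 × 10^-6 M
[Pb^2+] = s = 6.1 × 10^-6 M

[Pb^2+] = 6.1 × 10^-6 M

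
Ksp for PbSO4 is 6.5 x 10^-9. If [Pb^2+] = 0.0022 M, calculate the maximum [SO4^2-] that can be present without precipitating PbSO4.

[SO4^2-] ≈ 3.0e-6 M

PbSO4(s) ⇌ Pb^2+ + SO4^2-
Ksp = [Pb^2+][SO4^2-]
Precipitation begins when Q = Ksp. With [Pb^2+] = 0.0022 M:
6.5 x 10^-9 = (0.0022) × [SO4^2-]
[SO4^2-] = (6.5 x 10^-9 / 2.2 x 10^-3) = 3.0 x 10^-6 M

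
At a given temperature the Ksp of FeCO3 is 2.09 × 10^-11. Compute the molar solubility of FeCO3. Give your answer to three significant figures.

FeCO3(s) <=> Fe^2+(aq) + CO3^2-(aq)
Ksp = [Fe^2+][CO3^2-]
If s mol/L of FeCO3 dissolves, [Fe^2+] = s and [CO3^2-] = s.
Ksp = s^2
s = (2.09 × 10^-11)^(1/2) = 4.57 x 10^-6 M

4.57 × 10^-6 M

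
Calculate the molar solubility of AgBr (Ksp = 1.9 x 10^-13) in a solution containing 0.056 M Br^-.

AgBr(s) <=> Ag^+(aq) + Br^-(aq)
Ksp = [Ag^+][Br^-]
Let s = moles of AgBr that dissolve per litre. [Ag^+] = s, [Br^-] = 0.056 + s ≈ 0.056 (common-ion effect: Br^- is already 0.056 M).
Ksp ≈ s × 0.056
s = 3.4 × 10^-12 M
Check: s = 3.4 × 10^-12 ≪ 0.056, so the approximation is valid.

3.4 × 10^-12 M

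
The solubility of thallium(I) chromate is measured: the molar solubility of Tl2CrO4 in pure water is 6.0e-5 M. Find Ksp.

8.6e-13

Tl2CrO4(s) ⇌ 2 Tl^+(aq) + CrO4^2-(aq)
If s mol/L of Tl2CrO4 dissolves, [Tl^+] = 2s and [CrO4^2-] = s.
Ksp = [Tl^+]^2[CrO4^2-]
So Ksp = (2s)^2 × s = 4s^3
With s = 6.0 x 10^-5: Ksp = 8.6 × 10^-13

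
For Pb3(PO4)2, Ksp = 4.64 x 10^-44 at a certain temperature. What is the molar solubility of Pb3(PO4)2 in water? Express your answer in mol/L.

s = 8.45 × 10^-10 M

Pb3(PO4)2(s) ⇌ 3 Pb^2+(aq) + 2 PO4^3-(aq)
Ksp = [Pb^2+]^3[PO4^3-]^2
With molar solubility s: [Pb^2+] = 3s, [PO4^3-] = 2s.
Substituting: Ksp = (3s)^3(2s)^2 = 108s^5
Solving, s = (4.64 x 10^-44/108)^(1/5) = 8.45 × 10^-10 M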